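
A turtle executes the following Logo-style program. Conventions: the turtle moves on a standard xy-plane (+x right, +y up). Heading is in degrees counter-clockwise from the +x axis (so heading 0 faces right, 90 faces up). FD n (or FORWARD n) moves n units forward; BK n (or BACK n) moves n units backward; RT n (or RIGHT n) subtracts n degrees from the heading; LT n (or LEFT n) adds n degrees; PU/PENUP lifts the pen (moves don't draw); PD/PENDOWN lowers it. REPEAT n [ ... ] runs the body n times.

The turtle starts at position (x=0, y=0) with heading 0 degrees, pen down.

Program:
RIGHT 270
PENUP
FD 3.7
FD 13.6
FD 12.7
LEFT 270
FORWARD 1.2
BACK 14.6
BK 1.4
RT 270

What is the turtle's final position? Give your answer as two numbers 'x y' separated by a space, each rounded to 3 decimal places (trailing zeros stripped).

Answer: -14.8 30

Derivation:
Executing turtle program step by step:
Start: pos=(0,0), heading=0, pen down
RT 270: heading 0 -> 90
PU: pen up
FD 3.7: (0,0) -> (0,3.7) [heading=90, move]
FD 13.6: (0,3.7) -> (0,17.3) [heading=90, move]
FD 12.7: (0,17.3) -> (0,30) [heading=90, move]
LT 270: heading 90 -> 0
FD 1.2: (0,30) -> (1.2,30) [heading=0, move]
BK 14.6: (1.2,30) -> (-13.4,30) [heading=0, move]
BK 1.4: (-13.4,30) -> (-14.8,30) [heading=0, move]
RT 270: heading 0 -> 90
Final: pos=(-14.8,30), heading=90, 0 segment(s) drawn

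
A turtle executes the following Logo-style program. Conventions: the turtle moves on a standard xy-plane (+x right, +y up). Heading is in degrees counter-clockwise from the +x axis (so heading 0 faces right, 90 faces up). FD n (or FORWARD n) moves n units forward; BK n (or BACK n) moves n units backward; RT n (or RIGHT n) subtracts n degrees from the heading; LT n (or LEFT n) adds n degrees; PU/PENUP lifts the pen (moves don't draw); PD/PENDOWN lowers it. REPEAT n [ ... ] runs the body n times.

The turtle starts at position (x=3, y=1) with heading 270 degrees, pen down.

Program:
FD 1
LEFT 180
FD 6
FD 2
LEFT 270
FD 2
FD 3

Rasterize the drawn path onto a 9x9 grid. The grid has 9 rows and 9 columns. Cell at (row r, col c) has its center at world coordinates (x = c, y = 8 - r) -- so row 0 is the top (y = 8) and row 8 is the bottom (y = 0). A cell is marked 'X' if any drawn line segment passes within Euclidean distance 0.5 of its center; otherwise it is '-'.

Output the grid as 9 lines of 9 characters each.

Answer: ---XXXXXX
---X-----
---X-----
---X-----
---X-----
---X-----
---X-----
---X-----
---X-----

Derivation:
Segment 0: (3,1) -> (3,0)
Segment 1: (3,0) -> (3,6)
Segment 2: (3,6) -> (3,8)
Segment 3: (3,8) -> (5,8)
Segment 4: (5,8) -> (8,8)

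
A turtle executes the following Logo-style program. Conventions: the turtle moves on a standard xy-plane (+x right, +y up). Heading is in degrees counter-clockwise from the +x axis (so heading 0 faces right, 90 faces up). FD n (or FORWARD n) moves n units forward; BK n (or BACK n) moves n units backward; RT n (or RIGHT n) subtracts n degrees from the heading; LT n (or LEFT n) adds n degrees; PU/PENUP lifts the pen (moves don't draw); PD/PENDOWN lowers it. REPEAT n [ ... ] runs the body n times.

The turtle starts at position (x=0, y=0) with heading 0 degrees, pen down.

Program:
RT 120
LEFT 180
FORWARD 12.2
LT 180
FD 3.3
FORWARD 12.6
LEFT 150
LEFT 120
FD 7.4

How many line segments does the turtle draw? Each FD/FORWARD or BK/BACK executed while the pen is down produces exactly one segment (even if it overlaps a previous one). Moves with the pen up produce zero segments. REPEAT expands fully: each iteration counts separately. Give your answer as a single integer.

Executing turtle program step by step:
Start: pos=(0,0), heading=0, pen down
RT 120: heading 0 -> 240
LT 180: heading 240 -> 60
FD 12.2: (0,0) -> (6.1,10.566) [heading=60, draw]
LT 180: heading 60 -> 240
FD 3.3: (6.1,10.566) -> (4.45,7.708) [heading=240, draw]
FD 12.6: (4.45,7.708) -> (-1.85,-3.204) [heading=240, draw]
LT 150: heading 240 -> 30
LT 120: heading 30 -> 150
FD 7.4: (-1.85,-3.204) -> (-8.259,0.496) [heading=150, draw]
Final: pos=(-8.259,0.496), heading=150, 4 segment(s) drawn
Segments drawn: 4

Answer: 4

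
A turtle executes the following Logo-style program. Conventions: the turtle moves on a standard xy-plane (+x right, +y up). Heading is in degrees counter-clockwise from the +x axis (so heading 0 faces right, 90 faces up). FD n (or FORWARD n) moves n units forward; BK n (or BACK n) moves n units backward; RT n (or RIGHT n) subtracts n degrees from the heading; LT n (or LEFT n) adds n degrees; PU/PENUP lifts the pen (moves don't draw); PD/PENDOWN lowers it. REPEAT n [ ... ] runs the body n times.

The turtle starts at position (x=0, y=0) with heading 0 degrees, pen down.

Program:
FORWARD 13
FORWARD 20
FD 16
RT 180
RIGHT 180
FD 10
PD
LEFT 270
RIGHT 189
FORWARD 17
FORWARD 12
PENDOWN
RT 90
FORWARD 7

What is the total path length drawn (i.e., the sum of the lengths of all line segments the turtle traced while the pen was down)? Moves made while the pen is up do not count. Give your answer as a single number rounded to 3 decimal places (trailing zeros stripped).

Executing turtle program step by step:
Start: pos=(0,0), heading=0, pen down
FD 13: (0,0) -> (13,0) [heading=0, draw]
FD 20: (13,0) -> (33,0) [heading=0, draw]
FD 16: (33,0) -> (49,0) [heading=0, draw]
RT 180: heading 0 -> 180
RT 180: heading 180 -> 0
FD 10: (49,0) -> (59,0) [heading=0, draw]
PD: pen down
LT 270: heading 0 -> 270
RT 189: heading 270 -> 81
FD 17: (59,0) -> (61.659,16.791) [heading=81, draw]
FD 12: (61.659,16.791) -> (63.537,28.643) [heading=81, draw]
PD: pen down
RT 90: heading 81 -> 351
FD 7: (63.537,28.643) -> (70.45,27.548) [heading=351, draw]
Final: pos=(70.45,27.548), heading=351, 7 segment(s) drawn

Segment lengths:
  seg 1: (0,0) -> (13,0), length = 13
  seg 2: (13,0) -> (33,0), length = 20
  seg 3: (33,0) -> (49,0), length = 16
  seg 4: (49,0) -> (59,0), length = 10
  seg 5: (59,0) -> (61.659,16.791), length = 17
  seg 6: (61.659,16.791) -> (63.537,28.643), length = 12
  seg 7: (63.537,28.643) -> (70.45,27.548), length = 7
Total = 95

Answer: 95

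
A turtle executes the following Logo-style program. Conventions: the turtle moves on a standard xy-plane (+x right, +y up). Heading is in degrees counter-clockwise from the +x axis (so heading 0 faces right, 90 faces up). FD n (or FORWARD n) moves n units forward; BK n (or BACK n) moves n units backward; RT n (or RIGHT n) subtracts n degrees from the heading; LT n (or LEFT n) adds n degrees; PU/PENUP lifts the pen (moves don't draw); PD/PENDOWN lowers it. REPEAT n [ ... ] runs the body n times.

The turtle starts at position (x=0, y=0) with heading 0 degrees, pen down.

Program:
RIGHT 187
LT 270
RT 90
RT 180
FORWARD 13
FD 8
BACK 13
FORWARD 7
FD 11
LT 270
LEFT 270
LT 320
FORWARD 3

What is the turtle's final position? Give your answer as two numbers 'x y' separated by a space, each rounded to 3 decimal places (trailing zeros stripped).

Answer: -23.76 0.975

Derivation:
Executing turtle program step by step:
Start: pos=(0,0), heading=0, pen down
RT 187: heading 0 -> 173
LT 270: heading 173 -> 83
RT 90: heading 83 -> 353
RT 180: heading 353 -> 173
FD 13: (0,0) -> (-12.903,1.584) [heading=173, draw]
FD 8: (-12.903,1.584) -> (-20.843,2.559) [heading=173, draw]
BK 13: (-20.843,2.559) -> (-7.94,0.975) [heading=173, draw]
FD 7: (-7.94,0.975) -> (-14.888,1.828) [heading=173, draw]
FD 11: (-14.888,1.828) -> (-25.806,3.169) [heading=173, draw]
LT 270: heading 173 -> 83
LT 270: heading 83 -> 353
LT 320: heading 353 -> 313
FD 3: (-25.806,3.169) -> (-23.76,0.975) [heading=313, draw]
Final: pos=(-23.76,0.975), heading=313, 6 segment(s) drawn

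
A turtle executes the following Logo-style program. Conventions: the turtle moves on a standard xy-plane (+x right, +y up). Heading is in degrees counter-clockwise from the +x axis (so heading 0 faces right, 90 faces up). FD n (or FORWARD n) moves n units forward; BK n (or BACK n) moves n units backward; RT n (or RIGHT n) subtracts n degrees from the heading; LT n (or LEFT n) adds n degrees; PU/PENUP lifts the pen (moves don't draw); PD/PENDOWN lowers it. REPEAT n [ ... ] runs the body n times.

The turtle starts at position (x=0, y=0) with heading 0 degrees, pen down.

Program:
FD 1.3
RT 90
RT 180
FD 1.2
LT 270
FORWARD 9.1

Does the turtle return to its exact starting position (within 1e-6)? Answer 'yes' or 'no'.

Answer: no

Derivation:
Executing turtle program step by step:
Start: pos=(0,0), heading=0, pen down
FD 1.3: (0,0) -> (1.3,0) [heading=0, draw]
RT 90: heading 0 -> 270
RT 180: heading 270 -> 90
FD 1.2: (1.3,0) -> (1.3,1.2) [heading=90, draw]
LT 270: heading 90 -> 0
FD 9.1: (1.3,1.2) -> (10.4,1.2) [heading=0, draw]
Final: pos=(10.4,1.2), heading=0, 3 segment(s) drawn

Start position: (0, 0)
Final position: (10.4, 1.2)
Distance = 10.469; >= 1e-6 -> NOT closed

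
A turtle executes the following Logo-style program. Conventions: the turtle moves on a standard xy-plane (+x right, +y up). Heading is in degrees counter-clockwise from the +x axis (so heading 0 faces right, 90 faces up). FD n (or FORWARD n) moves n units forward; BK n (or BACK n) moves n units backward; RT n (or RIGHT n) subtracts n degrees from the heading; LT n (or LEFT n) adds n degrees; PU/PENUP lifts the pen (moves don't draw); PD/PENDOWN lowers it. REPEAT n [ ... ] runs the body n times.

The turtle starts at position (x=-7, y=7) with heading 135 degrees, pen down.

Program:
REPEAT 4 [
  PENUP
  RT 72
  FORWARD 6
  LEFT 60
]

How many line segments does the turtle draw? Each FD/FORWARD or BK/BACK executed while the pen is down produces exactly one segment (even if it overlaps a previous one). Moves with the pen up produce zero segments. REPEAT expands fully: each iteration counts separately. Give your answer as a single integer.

Answer: 0

Derivation:
Executing turtle program step by step:
Start: pos=(-7,7), heading=135, pen down
REPEAT 4 [
  -- iteration 1/4 --
  PU: pen up
  RT 72: heading 135 -> 63
  FD 6: (-7,7) -> (-4.276,12.346) [heading=63, move]
  LT 60: heading 63 -> 123
  -- iteration 2/4 --
  PU: pen up
  RT 72: heading 123 -> 51
  FD 6: (-4.276,12.346) -> (-0.5,17.009) [heading=51, move]
  LT 60: heading 51 -> 111
  -- iteration 3/4 --
  PU: pen up
  RT 72: heading 111 -> 39
  FD 6: (-0.5,17.009) -> (4.163,20.785) [heading=39, move]
  LT 60: heading 39 -> 99
  -- iteration 4/4 --
  PU: pen up
  RT 72: heading 99 -> 27
  FD 6: (4.163,20.785) -> (9.509,23.509) [heading=27, move]
  LT 60: heading 27 -> 87
]
Final: pos=(9.509,23.509), heading=87, 0 segment(s) drawn
Segments drawn: 0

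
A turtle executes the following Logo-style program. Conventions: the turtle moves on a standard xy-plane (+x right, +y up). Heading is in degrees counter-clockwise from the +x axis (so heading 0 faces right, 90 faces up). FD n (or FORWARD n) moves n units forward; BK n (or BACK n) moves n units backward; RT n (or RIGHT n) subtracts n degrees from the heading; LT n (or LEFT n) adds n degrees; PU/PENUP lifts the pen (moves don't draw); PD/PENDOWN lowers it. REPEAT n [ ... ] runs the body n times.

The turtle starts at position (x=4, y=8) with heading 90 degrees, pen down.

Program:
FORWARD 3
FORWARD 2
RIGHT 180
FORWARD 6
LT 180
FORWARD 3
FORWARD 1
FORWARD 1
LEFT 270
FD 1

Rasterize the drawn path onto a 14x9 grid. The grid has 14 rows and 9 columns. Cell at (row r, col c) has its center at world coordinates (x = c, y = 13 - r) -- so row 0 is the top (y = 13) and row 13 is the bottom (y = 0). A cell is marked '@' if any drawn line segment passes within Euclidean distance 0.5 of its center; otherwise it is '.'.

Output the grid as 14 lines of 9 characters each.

Answer: ....@....
....@@...
....@....
....@....
....@....
....@....
....@....
.........
.........
.........
.........
.........
.........
.........

Derivation:
Segment 0: (4,8) -> (4,11)
Segment 1: (4,11) -> (4,13)
Segment 2: (4,13) -> (4,7)
Segment 3: (4,7) -> (4,10)
Segment 4: (4,10) -> (4,11)
Segment 5: (4,11) -> (4,12)
Segment 6: (4,12) -> (5,12)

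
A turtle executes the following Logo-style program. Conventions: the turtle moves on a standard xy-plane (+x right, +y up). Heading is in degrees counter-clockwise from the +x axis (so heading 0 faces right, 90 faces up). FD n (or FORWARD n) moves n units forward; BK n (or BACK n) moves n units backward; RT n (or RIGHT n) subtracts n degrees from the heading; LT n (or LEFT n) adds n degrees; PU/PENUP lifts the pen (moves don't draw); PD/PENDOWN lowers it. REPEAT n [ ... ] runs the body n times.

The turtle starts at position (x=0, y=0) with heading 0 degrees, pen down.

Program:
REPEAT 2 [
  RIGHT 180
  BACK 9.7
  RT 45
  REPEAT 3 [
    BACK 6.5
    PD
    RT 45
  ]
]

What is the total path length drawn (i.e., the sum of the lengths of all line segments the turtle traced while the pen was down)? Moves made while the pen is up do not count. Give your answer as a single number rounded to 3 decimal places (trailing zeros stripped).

Answer: 58.4

Derivation:
Executing turtle program step by step:
Start: pos=(0,0), heading=0, pen down
REPEAT 2 [
  -- iteration 1/2 --
  RT 180: heading 0 -> 180
  BK 9.7: (0,0) -> (9.7,0) [heading=180, draw]
  RT 45: heading 180 -> 135
  REPEAT 3 [
    -- iteration 1/3 --
    BK 6.5: (9.7,0) -> (14.296,-4.596) [heading=135, draw]
    PD: pen down
    RT 45: heading 135 -> 90
    -- iteration 2/3 --
    BK 6.5: (14.296,-4.596) -> (14.296,-11.096) [heading=90, draw]
    PD: pen down
    RT 45: heading 90 -> 45
    -- iteration 3/3 --
    BK 6.5: (14.296,-11.096) -> (9.7,-15.692) [heading=45, draw]
    PD: pen down
    RT 45: heading 45 -> 0
  ]
  -- iteration 2/2 --
  RT 180: heading 0 -> 180
  BK 9.7: (9.7,-15.692) -> (19.4,-15.692) [heading=180, draw]
  RT 45: heading 180 -> 135
  REPEAT 3 [
    -- iteration 1/3 --
    BK 6.5: (19.4,-15.692) -> (23.996,-20.289) [heading=135, draw]
    PD: pen down
    RT 45: heading 135 -> 90
    -- iteration 2/3 --
    BK 6.5: (23.996,-20.289) -> (23.996,-26.789) [heading=90, draw]
    PD: pen down
    RT 45: heading 90 -> 45
    -- iteration 3/3 --
    BK 6.5: (23.996,-26.789) -> (19.4,-31.385) [heading=45, draw]
    PD: pen down
    RT 45: heading 45 -> 0
  ]
]
Final: pos=(19.4,-31.385), heading=0, 8 segment(s) drawn

Segment lengths:
  seg 1: (0,0) -> (9.7,0), length = 9.7
  seg 2: (9.7,0) -> (14.296,-4.596), length = 6.5
  seg 3: (14.296,-4.596) -> (14.296,-11.096), length = 6.5
  seg 4: (14.296,-11.096) -> (9.7,-15.692), length = 6.5
  seg 5: (9.7,-15.692) -> (19.4,-15.692), length = 9.7
  seg 6: (19.4,-15.692) -> (23.996,-20.289), length = 6.5
  seg 7: (23.996,-20.289) -> (23.996,-26.789), length = 6.5
  seg 8: (23.996,-26.789) -> (19.4,-31.385), length = 6.5
Total = 58.4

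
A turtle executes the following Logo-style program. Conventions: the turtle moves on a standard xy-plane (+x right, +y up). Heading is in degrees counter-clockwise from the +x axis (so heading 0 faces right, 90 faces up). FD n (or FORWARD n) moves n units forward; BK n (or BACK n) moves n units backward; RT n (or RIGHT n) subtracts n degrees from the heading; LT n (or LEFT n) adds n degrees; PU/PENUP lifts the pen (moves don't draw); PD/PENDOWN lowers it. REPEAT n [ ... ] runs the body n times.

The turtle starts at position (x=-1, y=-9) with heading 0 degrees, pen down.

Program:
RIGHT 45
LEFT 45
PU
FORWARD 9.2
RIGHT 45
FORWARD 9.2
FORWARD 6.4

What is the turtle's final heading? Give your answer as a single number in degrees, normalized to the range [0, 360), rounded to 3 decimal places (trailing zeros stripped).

Answer: 315

Derivation:
Executing turtle program step by step:
Start: pos=(-1,-9), heading=0, pen down
RT 45: heading 0 -> 315
LT 45: heading 315 -> 0
PU: pen up
FD 9.2: (-1,-9) -> (8.2,-9) [heading=0, move]
RT 45: heading 0 -> 315
FD 9.2: (8.2,-9) -> (14.705,-15.505) [heading=315, move]
FD 6.4: (14.705,-15.505) -> (19.231,-20.031) [heading=315, move]
Final: pos=(19.231,-20.031), heading=315, 0 segment(s) drawn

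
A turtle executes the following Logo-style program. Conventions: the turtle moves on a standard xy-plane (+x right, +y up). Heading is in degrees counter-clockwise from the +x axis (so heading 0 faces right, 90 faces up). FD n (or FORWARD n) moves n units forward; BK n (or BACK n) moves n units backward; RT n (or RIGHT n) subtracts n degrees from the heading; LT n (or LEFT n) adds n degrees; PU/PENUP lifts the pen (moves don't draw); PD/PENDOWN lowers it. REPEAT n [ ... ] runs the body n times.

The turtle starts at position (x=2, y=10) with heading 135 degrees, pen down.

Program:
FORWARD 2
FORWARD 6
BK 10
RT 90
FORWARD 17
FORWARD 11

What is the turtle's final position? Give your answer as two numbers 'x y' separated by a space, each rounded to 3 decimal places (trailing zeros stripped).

Executing turtle program step by step:
Start: pos=(2,10), heading=135, pen down
FD 2: (2,10) -> (0.586,11.414) [heading=135, draw]
FD 6: (0.586,11.414) -> (-3.657,15.657) [heading=135, draw]
BK 10: (-3.657,15.657) -> (3.414,8.586) [heading=135, draw]
RT 90: heading 135 -> 45
FD 17: (3.414,8.586) -> (15.435,20.607) [heading=45, draw]
FD 11: (15.435,20.607) -> (23.213,28.385) [heading=45, draw]
Final: pos=(23.213,28.385), heading=45, 5 segment(s) drawn

Answer: 23.213 28.385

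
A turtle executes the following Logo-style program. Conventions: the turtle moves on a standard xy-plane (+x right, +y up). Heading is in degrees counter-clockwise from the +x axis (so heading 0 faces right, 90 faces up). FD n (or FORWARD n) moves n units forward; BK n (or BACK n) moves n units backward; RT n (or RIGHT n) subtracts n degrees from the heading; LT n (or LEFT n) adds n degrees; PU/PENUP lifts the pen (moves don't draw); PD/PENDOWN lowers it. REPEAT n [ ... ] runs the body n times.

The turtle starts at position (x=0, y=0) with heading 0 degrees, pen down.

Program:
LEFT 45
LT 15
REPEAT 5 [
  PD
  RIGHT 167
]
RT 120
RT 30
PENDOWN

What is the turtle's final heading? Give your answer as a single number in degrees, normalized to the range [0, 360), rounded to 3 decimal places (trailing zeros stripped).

Answer: 155

Derivation:
Executing turtle program step by step:
Start: pos=(0,0), heading=0, pen down
LT 45: heading 0 -> 45
LT 15: heading 45 -> 60
REPEAT 5 [
  -- iteration 1/5 --
  PD: pen down
  RT 167: heading 60 -> 253
  -- iteration 2/5 --
  PD: pen down
  RT 167: heading 253 -> 86
  -- iteration 3/5 --
  PD: pen down
  RT 167: heading 86 -> 279
  -- iteration 4/5 --
  PD: pen down
  RT 167: heading 279 -> 112
  -- iteration 5/5 --
  PD: pen down
  RT 167: heading 112 -> 305
]
RT 120: heading 305 -> 185
RT 30: heading 185 -> 155
PD: pen down
Final: pos=(0,0), heading=155, 0 segment(s) drawn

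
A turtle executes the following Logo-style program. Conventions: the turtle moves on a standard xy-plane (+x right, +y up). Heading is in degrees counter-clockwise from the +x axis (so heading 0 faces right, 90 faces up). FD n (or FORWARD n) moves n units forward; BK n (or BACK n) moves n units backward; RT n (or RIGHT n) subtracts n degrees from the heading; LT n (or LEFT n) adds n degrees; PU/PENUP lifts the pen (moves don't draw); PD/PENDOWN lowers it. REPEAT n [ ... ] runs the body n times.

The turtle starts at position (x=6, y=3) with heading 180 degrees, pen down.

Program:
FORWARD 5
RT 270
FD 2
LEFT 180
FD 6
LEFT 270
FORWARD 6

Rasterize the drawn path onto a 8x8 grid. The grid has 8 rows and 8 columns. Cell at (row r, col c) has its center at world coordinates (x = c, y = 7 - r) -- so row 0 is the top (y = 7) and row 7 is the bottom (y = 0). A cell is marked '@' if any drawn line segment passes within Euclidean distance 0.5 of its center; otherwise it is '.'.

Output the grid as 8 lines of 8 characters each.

Segment 0: (6,3) -> (1,3)
Segment 1: (1,3) -> (1,1)
Segment 2: (1,1) -> (1,7)
Segment 3: (1,7) -> (7,7)

Answer: .@@@@@@@
.@......
.@......
.@......
.@@@@@@.
.@......
.@......
........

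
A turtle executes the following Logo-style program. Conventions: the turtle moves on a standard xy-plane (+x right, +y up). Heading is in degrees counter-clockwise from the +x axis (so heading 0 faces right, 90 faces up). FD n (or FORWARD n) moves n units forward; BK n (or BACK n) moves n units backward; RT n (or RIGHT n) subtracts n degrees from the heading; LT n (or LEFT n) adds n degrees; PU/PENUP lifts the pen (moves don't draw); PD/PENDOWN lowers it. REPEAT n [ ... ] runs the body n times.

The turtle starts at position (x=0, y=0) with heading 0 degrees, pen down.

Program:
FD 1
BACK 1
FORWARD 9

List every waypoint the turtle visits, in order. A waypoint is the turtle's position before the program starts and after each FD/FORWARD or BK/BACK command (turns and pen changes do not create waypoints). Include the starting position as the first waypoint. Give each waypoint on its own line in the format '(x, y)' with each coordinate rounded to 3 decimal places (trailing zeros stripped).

Answer: (0, 0)
(1, 0)
(0, 0)
(9, 0)

Derivation:
Executing turtle program step by step:
Start: pos=(0,0), heading=0, pen down
FD 1: (0,0) -> (1,0) [heading=0, draw]
BK 1: (1,0) -> (0,0) [heading=0, draw]
FD 9: (0,0) -> (9,0) [heading=0, draw]
Final: pos=(9,0), heading=0, 3 segment(s) drawn
Waypoints (4 total):
(0, 0)
(1, 0)
(0, 0)
(9, 0)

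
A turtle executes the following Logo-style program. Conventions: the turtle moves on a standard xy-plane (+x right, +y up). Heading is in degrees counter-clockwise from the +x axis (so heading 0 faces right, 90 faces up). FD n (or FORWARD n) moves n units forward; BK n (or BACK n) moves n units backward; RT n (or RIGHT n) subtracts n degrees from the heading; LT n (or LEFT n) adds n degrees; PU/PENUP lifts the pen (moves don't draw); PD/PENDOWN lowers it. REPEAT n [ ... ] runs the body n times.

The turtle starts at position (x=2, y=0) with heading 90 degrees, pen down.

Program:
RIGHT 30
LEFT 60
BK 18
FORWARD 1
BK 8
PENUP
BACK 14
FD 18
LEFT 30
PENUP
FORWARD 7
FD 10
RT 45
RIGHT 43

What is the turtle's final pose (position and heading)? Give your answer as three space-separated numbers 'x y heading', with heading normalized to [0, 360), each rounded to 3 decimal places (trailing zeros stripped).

Executing turtle program step by step:
Start: pos=(2,0), heading=90, pen down
RT 30: heading 90 -> 60
LT 60: heading 60 -> 120
BK 18: (2,0) -> (11,-15.588) [heading=120, draw]
FD 1: (11,-15.588) -> (10.5,-14.722) [heading=120, draw]
BK 8: (10.5,-14.722) -> (14.5,-21.651) [heading=120, draw]
PU: pen up
BK 14: (14.5,-21.651) -> (21.5,-33.775) [heading=120, move]
FD 18: (21.5,-33.775) -> (12.5,-18.187) [heading=120, move]
LT 30: heading 120 -> 150
PU: pen up
FD 7: (12.5,-18.187) -> (6.438,-14.687) [heading=150, move]
FD 10: (6.438,-14.687) -> (-2.222,-9.687) [heading=150, move]
RT 45: heading 150 -> 105
RT 43: heading 105 -> 62
Final: pos=(-2.222,-9.687), heading=62, 3 segment(s) drawn

Answer: -2.222 -9.687 62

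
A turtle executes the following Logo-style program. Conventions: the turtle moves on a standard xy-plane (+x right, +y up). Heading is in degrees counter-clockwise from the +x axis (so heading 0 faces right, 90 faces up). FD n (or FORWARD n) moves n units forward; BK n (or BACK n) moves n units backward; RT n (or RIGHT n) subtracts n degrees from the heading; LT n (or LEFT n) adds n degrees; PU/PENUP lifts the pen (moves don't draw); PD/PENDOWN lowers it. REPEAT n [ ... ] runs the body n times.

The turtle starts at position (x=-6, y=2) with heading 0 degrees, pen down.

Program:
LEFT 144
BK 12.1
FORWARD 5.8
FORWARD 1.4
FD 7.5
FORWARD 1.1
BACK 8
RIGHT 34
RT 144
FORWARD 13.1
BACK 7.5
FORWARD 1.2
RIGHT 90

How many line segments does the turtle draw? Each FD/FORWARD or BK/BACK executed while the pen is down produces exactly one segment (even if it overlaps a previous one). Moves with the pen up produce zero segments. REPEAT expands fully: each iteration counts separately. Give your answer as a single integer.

Executing turtle program step by step:
Start: pos=(-6,2), heading=0, pen down
LT 144: heading 0 -> 144
BK 12.1: (-6,2) -> (3.789,-5.112) [heading=144, draw]
FD 5.8: (3.789,-5.112) -> (-0.903,-1.703) [heading=144, draw]
FD 1.4: (-0.903,-1.703) -> (-2.036,-0.88) [heading=144, draw]
FD 7.5: (-2.036,-0.88) -> (-8.103,3.528) [heading=144, draw]
FD 1.1: (-8.103,3.528) -> (-8.993,4.175) [heading=144, draw]
BK 8: (-8.993,4.175) -> (-2.521,-0.527) [heading=144, draw]
RT 34: heading 144 -> 110
RT 144: heading 110 -> 326
FD 13.1: (-2.521,-0.527) -> (8.339,-7.853) [heading=326, draw]
BK 7.5: (8.339,-7.853) -> (2.121,-3.659) [heading=326, draw]
FD 1.2: (2.121,-3.659) -> (3.116,-4.33) [heading=326, draw]
RT 90: heading 326 -> 236
Final: pos=(3.116,-4.33), heading=236, 9 segment(s) drawn
Segments drawn: 9

Answer: 9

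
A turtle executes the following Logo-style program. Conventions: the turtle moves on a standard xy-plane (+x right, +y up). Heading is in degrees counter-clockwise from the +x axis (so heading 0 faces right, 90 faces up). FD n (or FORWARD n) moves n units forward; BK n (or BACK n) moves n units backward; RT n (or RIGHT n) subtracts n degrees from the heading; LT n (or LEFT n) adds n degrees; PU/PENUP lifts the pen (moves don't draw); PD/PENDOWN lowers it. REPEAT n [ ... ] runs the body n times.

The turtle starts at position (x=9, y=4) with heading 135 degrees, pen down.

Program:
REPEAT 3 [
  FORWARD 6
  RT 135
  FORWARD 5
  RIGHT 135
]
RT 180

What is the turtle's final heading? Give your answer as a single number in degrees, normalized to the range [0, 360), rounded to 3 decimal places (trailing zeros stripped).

Executing turtle program step by step:
Start: pos=(9,4), heading=135, pen down
REPEAT 3 [
  -- iteration 1/3 --
  FD 6: (9,4) -> (4.757,8.243) [heading=135, draw]
  RT 135: heading 135 -> 0
  FD 5: (4.757,8.243) -> (9.757,8.243) [heading=0, draw]
  RT 135: heading 0 -> 225
  -- iteration 2/3 --
  FD 6: (9.757,8.243) -> (5.515,4) [heading=225, draw]
  RT 135: heading 225 -> 90
  FD 5: (5.515,4) -> (5.515,9) [heading=90, draw]
  RT 135: heading 90 -> 315
  -- iteration 3/3 --
  FD 6: (5.515,9) -> (9.757,4.757) [heading=315, draw]
  RT 135: heading 315 -> 180
  FD 5: (9.757,4.757) -> (4.757,4.757) [heading=180, draw]
  RT 135: heading 180 -> 45
]
RT 180: heading 45 -> 225
Final: pos=(4.757,4.757), heading=225, 6 segment(s) drawn

Answer: 225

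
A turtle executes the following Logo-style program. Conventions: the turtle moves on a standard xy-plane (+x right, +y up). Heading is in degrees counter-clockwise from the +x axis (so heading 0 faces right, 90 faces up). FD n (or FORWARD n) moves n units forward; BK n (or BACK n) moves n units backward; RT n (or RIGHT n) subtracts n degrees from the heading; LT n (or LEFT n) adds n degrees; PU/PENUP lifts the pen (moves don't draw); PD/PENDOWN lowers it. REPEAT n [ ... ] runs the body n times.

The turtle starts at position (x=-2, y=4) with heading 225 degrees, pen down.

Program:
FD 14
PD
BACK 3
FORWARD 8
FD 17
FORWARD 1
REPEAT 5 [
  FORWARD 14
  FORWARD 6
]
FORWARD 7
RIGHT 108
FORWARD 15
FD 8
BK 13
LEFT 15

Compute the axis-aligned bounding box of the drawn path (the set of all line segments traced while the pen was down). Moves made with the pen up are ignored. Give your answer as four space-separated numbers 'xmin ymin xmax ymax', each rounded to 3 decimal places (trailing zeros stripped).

Answer: -114.265 -97.823 -2 4

Derivation:
Executing turtle program step by step:
Start: pos=(-2,4), heading=225, pen down
FD 14: (-2,4) -> (-11.899,-5.899) [heading=225, draw]
PD: pen down
BK 3: (-11.899,-5.899) -> (-9.778,-3.778) [heading=225, draw]
FD 8: (-9.778,-3.778) -> (-15.435,-9.435) [heading=225, draw]
FD 17: (-15.435,-9.435) -> (-27.456,-21.456) [heading=225, draw]
FD 1: (-27.456,-21.456) -> (-28.163,-22.163) [heading=225, draw]
REPEAT 5 [
  -- iteration 1/5 --
  FD 14: (-28.163,-22.163) -> (-38.062,-32.062) [heading=225, draw]
  FD 6: (-38.062,-32.062) -> (-42.305,-36.305) [heading=225, draw]
  -- iteration 2/5 --
  FD 14: (-42.305,-36.305) -> (-52.205,-46.205) [heading=225, draw]
  FD 6: (-52.205,-46.205) -> (-56.447,-50.447) [heading=225, draw]
  -- iteration 3/5 --
  FD 14: (-56.447,-50.447) -> (-66.347,-60.347) [heading=225, draw]
  FD 6: (-66.347,-60.347) -> (-70.589,-64.589) [heading=225, draw]
  -- iteration 4/5 --
  FD 14: (-70.589,-64.589) -> (-80.489,-74.489) [heading=225, draw]
  FD 6: (-80.489,-74.489) -> (-84.731,-78.731) [heading=225, draw]
  -- iteration 5/5 --
  FD 14: (-84.731,-78.731) -> (-94.631,-88.631) [heading=225, draw]
  FD 6: (-94.631,-88.631) -> (-98.874,-92.874) [heading=225, draw]
]
FD 7: (-98.874,-92.874) -> (-103.823,-97.823) [heading=225, draw]
RT 108: heading 225 -> 117
FD 15: (-103.823,-97.823) -> (-110.633,-84.458) [heading=117, draw]
FD 8: (-110.633,-84.458) -> (-114.265,-77.33) [heading=117, draw]
BK 13: (-114.265,-77.33) -> (-108.363,-88.913) [heading=117, draw]
LT 15: heading 117 -> 132
Final: pos=(-108.363,-88.913), heading=132, 19 segment(s) drawn

Segment endpoints: x in {-114.265, -110.633, -108.363, -103.823, -98.874, -94.631, -84.731, -80.489, -70.589, -66.347, -56.447, -52.205, -42.305, -38.062, -28.163, -27.456, -15.435, -11.899, -9.778, -2}, y in {-97.823, -92.874, -88.913, -88.631, -84.458, -78.731, -77.33, -74.489, -64.589, -60.347, -50.447, -46.205, -36.305, -32.062, -22.163, -21.456, -9.435, -5.899, -3.778, 4}
xmin=-114.265, ymin=-97.823, xmax=-2, ymax=4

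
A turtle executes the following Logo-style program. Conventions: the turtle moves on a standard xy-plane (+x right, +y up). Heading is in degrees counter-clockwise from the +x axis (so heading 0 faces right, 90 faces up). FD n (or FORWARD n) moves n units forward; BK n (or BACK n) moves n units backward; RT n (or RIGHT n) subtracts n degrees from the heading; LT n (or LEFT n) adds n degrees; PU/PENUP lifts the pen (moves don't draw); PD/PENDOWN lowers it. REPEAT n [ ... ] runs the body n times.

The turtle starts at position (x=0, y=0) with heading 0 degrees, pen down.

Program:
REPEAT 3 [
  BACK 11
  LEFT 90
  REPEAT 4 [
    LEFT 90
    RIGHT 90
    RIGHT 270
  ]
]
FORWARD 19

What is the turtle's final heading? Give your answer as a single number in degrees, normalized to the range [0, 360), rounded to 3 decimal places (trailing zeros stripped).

Answer: 270

Derivation:
Executing turtle program step by step:
Start: pos=(0,0), heading=0, pen down
REPEAT 3 [
  -- iteration 1/3 --
  BK 11: (0,0) -> (-11,0) [heading=0, draw]
  LT 90: heading 0 -> 90
  REPEAT 4 [
    -- iteration 1/4 --
    LT 90: heading 90 -> 180
    RT 90: heading 180 -> 90
    RT 270: heading 90 -> 180
    -- iteration 2/4 --
    LT 90: heading 180 -> 270
    RT 90: heading 270 -> 180
    RT 270: heading 180 -> 270
    -- iteration 3/4 --
    LT 90: heading 270 -> 0
    RT 90: heading 0 -> 270
    RT 270: heading 270 -> 0
    -- iteration 4/4 --
    LT 90: heading 0 -> 90
    RT 90: heading 90 -> 0
    RT 270: heading 0 -> 90
  ]
  -- iteration 2/3 --
  BK 11: (-11,0) -> (-11,-11) [heading=90, draw]
  LT 90: heading 90 -> 180
  REPEAT 4 [
    -- iteration 1/4 --
    LT 90: heading 180 -> 270
    RT 90: heading 270 -> 180
    RT 270: heading 180 -> 270
    -- iteration 2/4 --
    LT 90: heading 270 -> 0
    RT 90: heading 0 -> 270
    RT 270: heading 270 -> 0
    -- iteration 3/4 --
    LT 90: heading 0 -> 90
    RT 90: heading 90 -> 0
    RT 270: heading 0 -> 90
    -- iteration 4/4 --
    LT 90: heading 90 -> 180
    RT 90: heading 180 -> 90
    RT 270: heading 90 -> 180
  ]
  -- iteration 3/3 --
  BK 11: (-11,-11) -> (0,-11) [heading=180, draw]
  LT 90: heading 180 -> 270
  REPEAT 4 [
    -- iteration 1/4 --
    LT 90: heading 270 -> 0
    RT 90: heading 0 -> 270
    RT 270: heading 270 -> 0
    -- iteration 2/4 --
    LT 90: heading 0 -> 90
    RT 90: heading 90 -> 0
    RT 270: heading 0 -> 90
    -- iteration 3/4 --
    LT 90: heading 90 -> 180
    RT 90: heading 180 -> 90
    RT 270: heading 90 -> 180
    -- iteration 4/4 --
    LT 90: heading 180 -> 270
    RT 90: heading 270 -> 180
    RT 270: heading 180 -> 270
  ]
]
FD 19: (0,-11) -> (0,-30) [heading=270, draw]
Final: pos=(0,-30), heading=270, 4 segment(s) drawn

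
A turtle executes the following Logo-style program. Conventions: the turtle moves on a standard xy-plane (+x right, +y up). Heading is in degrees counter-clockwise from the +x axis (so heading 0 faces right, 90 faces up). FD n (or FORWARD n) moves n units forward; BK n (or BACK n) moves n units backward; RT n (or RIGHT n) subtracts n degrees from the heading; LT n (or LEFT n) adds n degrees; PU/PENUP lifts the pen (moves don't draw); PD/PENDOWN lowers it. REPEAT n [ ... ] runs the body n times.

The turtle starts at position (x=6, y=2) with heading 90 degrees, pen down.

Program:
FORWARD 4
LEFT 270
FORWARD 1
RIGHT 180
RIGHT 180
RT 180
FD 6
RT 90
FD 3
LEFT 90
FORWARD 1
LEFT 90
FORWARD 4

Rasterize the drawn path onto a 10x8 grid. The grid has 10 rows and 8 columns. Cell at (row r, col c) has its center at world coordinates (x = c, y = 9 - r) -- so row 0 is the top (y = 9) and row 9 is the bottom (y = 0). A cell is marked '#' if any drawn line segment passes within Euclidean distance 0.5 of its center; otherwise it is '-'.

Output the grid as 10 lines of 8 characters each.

Segment 0: (6,2) -> (6,6)
Segment 1: (6,6) -> (7,6)
Segment 2: (7,6) -> (1,6)
Segment 3: (1,6) -> (1,9)
Segment 4: (1,9) -> (-0,9)
Segment 5: (-0,9) -> (-0,5)

Answer: ##------
##------
##------
########
#-----#-
------#-
------#-
------#-
--------
--------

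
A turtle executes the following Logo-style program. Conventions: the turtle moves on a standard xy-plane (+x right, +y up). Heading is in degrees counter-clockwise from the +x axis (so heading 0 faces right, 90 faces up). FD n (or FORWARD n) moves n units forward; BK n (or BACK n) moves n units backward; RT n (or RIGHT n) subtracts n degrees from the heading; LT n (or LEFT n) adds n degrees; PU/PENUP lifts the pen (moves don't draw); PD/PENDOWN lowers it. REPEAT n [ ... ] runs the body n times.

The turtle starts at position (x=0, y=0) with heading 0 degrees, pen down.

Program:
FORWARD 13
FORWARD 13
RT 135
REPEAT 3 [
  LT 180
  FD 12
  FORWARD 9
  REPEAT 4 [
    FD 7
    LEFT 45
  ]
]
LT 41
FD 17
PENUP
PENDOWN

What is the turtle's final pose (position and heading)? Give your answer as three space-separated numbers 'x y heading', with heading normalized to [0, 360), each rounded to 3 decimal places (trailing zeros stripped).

Answer: 48.362 78.288 266

Derivation:
Executing turtle program step by step:
Start: pos=(0,0), heading=0, pen down
FD 13: (0,0) -> (13,0) [heading=0, draw]
FD 13: (13,0) -> (26,0) [heading=0, draw]
RT 135: heading 0 -> 225
REPEAT 3 [
  -- iteration 1/3 --
  LT 180: heading 225 -> 45
  FD 12: (26,0) -> (34.485,8.485) [heading=45, draw]
  FD 9: (34.485,8.485) -> (40.849,14.849) [heading=45, draw]
  REPEAT 4 [
    -- iteration 1/4 --
    FD 7: (40.849,14.849) -> (45.799,19.799) [heading=45, draw]
    LT 45: heading 45 -> 90
    -- iteration 2/4 --
    FD 7: (45.799,19.799) -> (45.799,26.799) [heading=90, draw]
    LT 45: heading 90 -> 135
    -- iteration 3/4 --
    FD 7: (45.799,26.799) -> (40.849,31.749) [heading=135, draw]
    LT 45: heading 135 -> 180
    -- iteration 4/4 --
    FD 7: (40.849,31.749) -> (33.849,31.749) [heading=180, draw]
    LT 45: heading 180 -> 225
  ]
  -- iteration 2/3 --
  LT 180: heading 225 -> 45
  FD 12: (33.849,31.749) -> (42.335,40.234) [heading=45, draw]
  FD 9: (42.335,40.234) -> (48.698,46.598) [heading=45, draw]
  REPEAT 4 [
    -- iteration 1/4 --
    FD 7: (48.698,46.598) -> (53.648,51.548) [heading=45, draw]
    LT 45: heading 45 -> 90
    -- iteration 2/4 --
    FD 7: (53.648,51.548) -> (53.648,58.548) [heading=90, draw]
    LT 45: heading 90 -> 135
    -- iteration 3/4 --
    FD 7: (53.648,58.548) -> (48.698,63.497) [heading=135, draw]
    LT 45: heading 135 -> 180
    -- iteration 4/4 --
    FD 7: (48.698,63.497) -> (41.698,63.497) [heading=180, draw]
    LT 45: heading 180 -> 225
  ]
  -- iteration 3/3 --
  LT 180: heading 225 -> 45
  FD 12: (41.698,63.497) -> (50.184,71.983) [heading=45, draw]
  FD 9: (50.184,71.983) -> (56.548,78.347) [heading=45, draw]
  REPEAT 4 [
    -- iteration 1/4 --
    FD 7: (56.548,78.347) -> (61.497,83.296) [heading=45, draw]
    LT 45: heading 45 -> 90
    -- iteration 2/4 --
    FD 7: (61.497,83.296) -> (61.497,90.296) [heading=90, draw]
    LT 45: heading 90 -> 135
    -- iteration 3/4 --
    FD 7: (61.497,90.296) -> (56.548,95.246) [heading=135, draw]
    LT 45: heading 135 -> 180
    -- iteration 4/4 --
    FD 7: (56.548,95.246) -> (49.548,95.246) [heading=180, draw]
    LT 45: heading 180 -> 225
  ]
]
LT 41: heading 225 -> 266
FD 17: (49.548,95.246) -> (48.362,78.288) [heading=266, draw]
PU: pen up
PD: pen down
Final: pos=(48.362,78.288), heading=266, 21 segment(s) drawn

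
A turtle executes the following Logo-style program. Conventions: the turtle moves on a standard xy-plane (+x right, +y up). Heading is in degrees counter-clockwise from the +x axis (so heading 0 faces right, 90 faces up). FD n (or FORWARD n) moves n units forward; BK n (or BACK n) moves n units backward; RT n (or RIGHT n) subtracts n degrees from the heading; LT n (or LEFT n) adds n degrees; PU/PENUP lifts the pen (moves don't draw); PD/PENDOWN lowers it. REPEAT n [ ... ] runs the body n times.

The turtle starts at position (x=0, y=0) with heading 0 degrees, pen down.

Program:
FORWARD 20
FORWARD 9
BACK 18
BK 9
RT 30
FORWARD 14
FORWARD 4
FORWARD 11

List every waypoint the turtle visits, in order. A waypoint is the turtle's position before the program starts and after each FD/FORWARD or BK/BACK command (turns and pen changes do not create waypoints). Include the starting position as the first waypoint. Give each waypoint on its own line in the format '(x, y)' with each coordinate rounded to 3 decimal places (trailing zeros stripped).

Executing turtle program step by step:
Start: pos=(0,0), heading=0, pen down
FD 20: (0,0) -> (20,0) [heading=0, draw]
FD 9: (20,0) -> (29,0) [heading=0, draw]
BK 18: (29,0) -> (11,0) [heading=0, draw]
BK 9: (11,0) -> (2,0) [heading=0, draw]
RT 30: heading 0 -> 330
FD 14: (2,0) -> (14.124,-7) [heading=330, draw]
FD 4: (14.124,-7) -> (17.588,-9) [heading=330, draw]
FD 11: (17.588,-9) -> (27.115,-14.5) [heading=330, draw]
Final: pos=(27.115,-14.5), heading=330, 7 segment(s) drawn
Waypoints (8 total):
(0, 0)
(20, 0)
(29, 0)
(11, 0)
(2, 0)
(14.124, -7)
(17.588, -9)
(27.115, -14.5)

Answer: (0, 0)
(20, 0)
(29, 0)
(11, 0)
(2, 0)
(14.124, -7)
(17.588, -9)
(27.115, -14.5)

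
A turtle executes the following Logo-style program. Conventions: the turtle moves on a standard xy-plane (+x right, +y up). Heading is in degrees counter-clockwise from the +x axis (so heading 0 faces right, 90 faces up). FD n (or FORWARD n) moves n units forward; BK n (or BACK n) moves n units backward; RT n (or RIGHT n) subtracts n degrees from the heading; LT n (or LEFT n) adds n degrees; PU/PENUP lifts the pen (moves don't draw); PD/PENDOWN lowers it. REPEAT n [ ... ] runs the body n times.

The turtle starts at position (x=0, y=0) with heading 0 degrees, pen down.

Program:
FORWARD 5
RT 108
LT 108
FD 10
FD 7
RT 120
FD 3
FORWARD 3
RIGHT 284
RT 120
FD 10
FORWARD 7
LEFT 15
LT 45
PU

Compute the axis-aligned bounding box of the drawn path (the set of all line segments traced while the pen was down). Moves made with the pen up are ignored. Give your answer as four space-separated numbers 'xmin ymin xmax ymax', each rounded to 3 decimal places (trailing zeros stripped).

Executing turtle program step by step:
Start: pos=(0,0), heading=0, pen down
FD 5: (0,0) -> (5,0) [heading=0, draw]
RT 108: heading 0 -> 252
LT 108: heading 252 -> 0
FD 10: (5,0) -> (15,0) [heading=0, draw]
FD 7: (15,0) -> (22,0) [heading=0, draw]
RT 120: heading 0 -> 240
FD 3: (22,0) -> (20.5,-2.598) [heading=240, draw]
FD 3: (20.5,-2.598) -> (19,-5.196) [heading=240, draw]
RT 284: heading 240 -> 316
RT 120: heading 316 -> 196
FD 10: (19,-5.196) -> (9.387,-7.953) [heading=196, draw]
FD 7: (9.387,-7.953) -> (2.659,-9.882) [heading=196, draw]
LT 15: heading 196 -> 211
LT 45: heading 211 -> 256
PU: pen up
Final: pos=(2.659,-9.882), heading=256, 7 segment(s) drawn

Segment endpoints: x in {0, 2.659, 5, 9.387, 15, 19, 20.5, 22}, y in {-9.882, -7.953, -5.196, -2.598, 0}
xmin=0, ymin=-9.882, xmax=22, ymax=0

Answer: 0 -9.882 22 0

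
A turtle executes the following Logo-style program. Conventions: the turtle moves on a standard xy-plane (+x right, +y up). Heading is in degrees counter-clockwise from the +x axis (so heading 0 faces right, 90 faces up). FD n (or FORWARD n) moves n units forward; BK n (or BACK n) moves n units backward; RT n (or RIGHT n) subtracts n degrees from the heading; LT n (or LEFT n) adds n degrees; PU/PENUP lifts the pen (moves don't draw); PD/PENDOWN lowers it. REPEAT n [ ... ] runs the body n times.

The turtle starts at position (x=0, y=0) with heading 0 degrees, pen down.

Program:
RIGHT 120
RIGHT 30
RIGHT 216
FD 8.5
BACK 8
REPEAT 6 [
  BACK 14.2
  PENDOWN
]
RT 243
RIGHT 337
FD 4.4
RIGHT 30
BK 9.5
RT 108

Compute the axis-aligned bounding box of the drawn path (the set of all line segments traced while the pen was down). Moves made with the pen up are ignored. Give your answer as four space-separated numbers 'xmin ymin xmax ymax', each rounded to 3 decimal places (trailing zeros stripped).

Executing turtle program step by step:
Start: pos=(0,0), heading=0, pen down
RT 120: heading 0 -> 240
RT 30: heading 240 -> 210
RT 216: heading 210 -> 354
FD 8.5: (0,0) -> (8.453,-0.888) [heading=354, draw]
BK 8: (8.453,-0.888) -> (0.497,-0.052) [heading=354, draw]
REPEAT 6 [
  -- iteration 1/6 --
  BK 14.2: (0.497,-0.052) -> (-13.625,1.432) [heading=354, draw]
  PD: pen down
  -- iteration 2/6 --
  BK 14.2: (-13.625,1.432) -> (-27.747,2.916) [heading=354, draw]
  PD: pen down
  -- iteration 3/6 --
  BK 14.2: (-27.747,2.916) -> (-41.869,4.401) [heading=354, draw]
  PD: pen down
  -- iteration 4/6 --
  BK 14.2: (-41.869,4.401) -> (-55.992,5.885) [heading=354, draw]
  PD: pen down
  -- iteration 5/6 --
  BK 14.2: (-55.992,5.885) -> (-70.114,7.369) [heading=354, draw]
  PD: pen down
  -- iteration 6/6 --
  BK 14.2: (-70.114,7.369) -> (-84.236,8.854) [heading=354, draw]
  PD: pen down
]
RT 243: heading 354 -> 111
RT 337: heading 111 -> 134
FD 4.4: (-84.236,8.854) -> (-87.293,12.019) [heading=134, draw]
RT 30: heading 134 -> 104
BK 9.5: (-87.293,12.019) -> (-84.994,2.801) [heading=104, draw]
RT 108: heading 104 -> 356
Final: pos=(-84.994,2.801), heading=356, 10 segment(s) drawn

Segment endpoints: x in {-87.293, -84.994, -84.236, -70.114, -55.992, -41.869, -27.747, -13.625, 0, 0.497, 8.453}, y in {-0.888, -0.052, 0, 1.432, 2.801, 2.916, 4.401, 5.885, 7.369, 8.854, 12.019}
xmin=-87.293, ymin=-0.888, xmax=8.453, ymax=12.019

Answer: -87.293 -0.888 8.453 12.019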